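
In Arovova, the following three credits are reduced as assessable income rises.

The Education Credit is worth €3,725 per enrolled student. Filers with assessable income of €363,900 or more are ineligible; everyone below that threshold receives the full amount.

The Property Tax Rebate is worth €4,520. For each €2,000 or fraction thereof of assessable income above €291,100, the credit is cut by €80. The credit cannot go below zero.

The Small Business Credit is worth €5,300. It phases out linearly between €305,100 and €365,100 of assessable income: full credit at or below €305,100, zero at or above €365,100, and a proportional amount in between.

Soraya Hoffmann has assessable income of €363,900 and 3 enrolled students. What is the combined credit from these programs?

Education Credit: base = 3 × €3,725 = €11,175. €363,900 meets or exceeds the €363,900 cutoff, so the credit is €0.
Property Tax Rebate: income exceeds €291,100 by €72,800, which is 37 full-or-partial €2,000 increments; reduction = 37 × €80 = €2,960, leaving €1,560.
Small Business Credit: €363,900 is €58,800 into a €60,000 phase-out range, leaving 1,200/60,000 of the credit: €5,300 × 1,200/60,000 = €106.
Total: €0 + €1,560 + €106 = €1,666.

€1,666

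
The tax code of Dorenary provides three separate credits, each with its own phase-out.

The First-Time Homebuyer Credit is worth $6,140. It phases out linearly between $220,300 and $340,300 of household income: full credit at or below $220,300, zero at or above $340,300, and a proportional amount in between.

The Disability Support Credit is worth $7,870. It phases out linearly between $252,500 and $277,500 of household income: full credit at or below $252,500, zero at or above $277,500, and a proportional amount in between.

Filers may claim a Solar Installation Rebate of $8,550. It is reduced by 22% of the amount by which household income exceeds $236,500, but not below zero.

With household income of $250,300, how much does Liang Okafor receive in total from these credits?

First-Time Homebuyer Credit: $250,300 is $30,000 into a $120,000 phase-out range, leaving 90,000/120,000 of the credit: $6,140 × 90,000/120,000 = $4,605.
Disability Support Credit: $250,300 is at or below the $252,500 threshold, so the full $7,870 applies.
Solar Installation Rebate: 22% of the $13,800 excess over $236,500 is $3,036; credit = $8,550 − $3,036 = $5,514.
Total: $4,605 + $7,870 + $5,514 = $17,989.

$17,989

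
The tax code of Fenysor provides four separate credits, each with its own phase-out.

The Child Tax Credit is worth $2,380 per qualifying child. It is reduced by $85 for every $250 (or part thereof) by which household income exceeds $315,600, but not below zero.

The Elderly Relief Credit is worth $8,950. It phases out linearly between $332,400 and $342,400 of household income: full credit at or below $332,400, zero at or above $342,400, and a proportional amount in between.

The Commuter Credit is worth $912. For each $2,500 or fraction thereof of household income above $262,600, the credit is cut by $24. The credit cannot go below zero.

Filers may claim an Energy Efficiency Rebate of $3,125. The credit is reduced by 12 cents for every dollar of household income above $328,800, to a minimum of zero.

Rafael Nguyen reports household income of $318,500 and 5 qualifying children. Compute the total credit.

$23,315

Child Tax Credit: base = 5 × $2,380 = $11,900. income exceeds $315,600 by $2,900, which is 12 full-or-partial $250 increments; reduction = 12 × $85 = $1,020, leaving $10,880.
Elderly Relief Credit: $318,500 is at or below the $332,400 threshold, so the full $8,950 applies.
Commuter Credit: income exceeds $262,600 by $55,900, which is 23 full-or-partial $2,500 increments; reduction = 23 × $24 = $552, leaving $360.
Energy Efficiency Rebate: $318,500 is at or below the $328,800 threshold, so the full $3,125 applies.
Total: $10,880 + $8,950 + $360 + $3,125 = $23,315.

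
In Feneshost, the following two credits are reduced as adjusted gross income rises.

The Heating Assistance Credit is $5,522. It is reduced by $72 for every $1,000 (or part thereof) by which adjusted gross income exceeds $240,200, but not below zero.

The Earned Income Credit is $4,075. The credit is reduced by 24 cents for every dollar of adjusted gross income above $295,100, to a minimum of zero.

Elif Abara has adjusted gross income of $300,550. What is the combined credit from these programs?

Heating Assistance Credit: income exceeds $240,200 by $60,350, which is 61 full-or-partial $1,000 increments; reduction = 61 × $72 = $4,392, leaving $1,130.
Earned Income Credit: 24% of the $5,450 excess over $295,100 is $1,308; credit = $4,075 − $1,308 = $2,767.
Total: $1,130 + $2,767 = $3,897.

$3,897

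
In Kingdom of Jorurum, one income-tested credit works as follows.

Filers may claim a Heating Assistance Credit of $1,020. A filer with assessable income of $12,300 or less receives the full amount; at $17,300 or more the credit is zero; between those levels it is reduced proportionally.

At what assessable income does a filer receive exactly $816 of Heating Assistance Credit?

$13,300

$816 is 816/1,020 of the full $1,020, so 204/1,020 of the $5,000 range has been used: income = $12,300 + $5,000 × 204/1,020 = $13,300.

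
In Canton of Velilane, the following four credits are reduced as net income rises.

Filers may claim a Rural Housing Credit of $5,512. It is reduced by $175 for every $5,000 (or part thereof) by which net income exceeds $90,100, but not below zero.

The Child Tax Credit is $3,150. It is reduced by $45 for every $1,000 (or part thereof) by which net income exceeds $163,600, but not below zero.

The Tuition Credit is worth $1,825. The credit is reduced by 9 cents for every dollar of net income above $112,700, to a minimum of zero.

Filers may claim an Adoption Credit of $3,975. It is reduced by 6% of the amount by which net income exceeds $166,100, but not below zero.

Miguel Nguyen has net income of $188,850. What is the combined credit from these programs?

Rural Housing Credit: income exceeds $90,100 by $98,750, which is 20 full-or-partial $5,000 increments; reduction = 20 × $175 = $3,500, leaving $2,012.
Child Tax Credit: income exceeds $163,600 by $25,250, which is 26 full-or-partial $1,000 increments; reduction = 26 × $45 = $1,170, leaving $1,980.
Tuition Credit: 9% of the $76,150 excess over $112,700 is $6,853.50 ≥ base, so the credit is $0.
Adoption Credit: 6% of the $22,750 excess over $166,100 is $1,365; credit = $3,975 − $1,365 = $2,610.
Total: $2,012 + $1,980 + $0 + $2,610 = $6,602.

$6,602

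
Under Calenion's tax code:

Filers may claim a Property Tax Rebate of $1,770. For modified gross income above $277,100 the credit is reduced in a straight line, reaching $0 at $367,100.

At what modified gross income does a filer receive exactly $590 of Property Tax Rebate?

$590 is 590/1,770 of the full $1,770, so 1,180/1,770 of the $90,000 range has been used: income = $277,100 + $90,000 × 1,180/1,770 = $337,100.

$337,100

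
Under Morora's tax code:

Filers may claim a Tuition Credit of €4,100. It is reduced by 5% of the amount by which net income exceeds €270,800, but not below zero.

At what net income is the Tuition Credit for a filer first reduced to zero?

The credit falls by 5% of each euro above €270,800, so it reaches zero when the excess is €4,100 / 5% = €82,000: income = €270,800 + €82,000 = €352,800.

€352,800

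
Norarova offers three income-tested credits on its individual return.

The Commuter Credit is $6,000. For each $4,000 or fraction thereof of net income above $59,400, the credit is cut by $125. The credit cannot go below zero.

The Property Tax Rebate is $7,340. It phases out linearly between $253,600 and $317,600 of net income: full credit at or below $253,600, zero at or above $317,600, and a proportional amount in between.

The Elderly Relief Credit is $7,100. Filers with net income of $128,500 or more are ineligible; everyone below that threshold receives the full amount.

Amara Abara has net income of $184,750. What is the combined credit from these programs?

$9,340

Commuter Credit: income exceeds $59,400 by $125,350, which is 32 full-or-partial $4,000 increments; reduction = 32 × $125 = $4,000, leaving $2,000.
Property Tax Rebate: $184,750 is at or below the $253,600 threshold, so the full $7,340 applies.
Elderly Relief Credit: $184,750 meets or exceeds the $128,500 cutoff, so the credit is $0.
Total: $2,000 + $7,340 + $0 = $9,340.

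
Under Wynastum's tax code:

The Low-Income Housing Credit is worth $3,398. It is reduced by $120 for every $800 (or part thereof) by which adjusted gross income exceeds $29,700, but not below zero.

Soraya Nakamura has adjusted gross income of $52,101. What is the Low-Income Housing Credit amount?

$0

Low-Income Housing Credit: income exceeds $29,700 by $22,401 → 29 increments × $120 = $3,480 ≥ base, so the credit is $0.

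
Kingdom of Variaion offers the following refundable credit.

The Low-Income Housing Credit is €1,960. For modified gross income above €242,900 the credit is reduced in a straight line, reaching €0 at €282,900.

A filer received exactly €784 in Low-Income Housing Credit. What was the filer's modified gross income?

€784 is 784/1,960 of the full €1,960, so 1,176/1,960 of the €40,000 range has been used: income = €242,900 + €40,000 × 1,176/1,960 = €266,900.

€266,900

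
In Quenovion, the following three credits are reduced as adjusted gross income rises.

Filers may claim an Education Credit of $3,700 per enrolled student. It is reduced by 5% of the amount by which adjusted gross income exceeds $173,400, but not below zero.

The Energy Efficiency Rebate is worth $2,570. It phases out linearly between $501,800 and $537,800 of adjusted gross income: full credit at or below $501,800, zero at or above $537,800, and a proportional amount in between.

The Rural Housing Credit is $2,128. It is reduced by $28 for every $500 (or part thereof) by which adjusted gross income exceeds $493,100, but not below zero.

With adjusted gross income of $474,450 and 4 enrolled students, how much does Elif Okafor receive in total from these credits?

$4,698

Education Credit: base = 4 × $3,700 = $14,800. 5% of the $301,050 excess over $173,400 is $15,052.50 ≥ base, so the credit is $0.
Energy Efficiency Rebate: $474,450 is at or below the $501,800 threshold, so the full $2,570 applies.
Rural Housing Credit: $474,450 is at or below the $493,100 threshold, so the full $2,128 applies.
Total: $0 + $2,570 + $2,128 = $4,698.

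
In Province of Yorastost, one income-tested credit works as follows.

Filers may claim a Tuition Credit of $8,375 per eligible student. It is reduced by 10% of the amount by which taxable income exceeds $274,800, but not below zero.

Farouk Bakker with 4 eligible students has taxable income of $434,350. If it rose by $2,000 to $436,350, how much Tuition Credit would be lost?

At $434,350 — base = 4 × $8,375 = $33,500. 10% of the $159,550 excess over $274,800 is $15,955; credit = $33,500 − $15,955 = $17,545.
At $436,350 — base = 4 × $8,375 = $33,500. 10% of the $161,550 excess over $274,800 is $16,155; credit = $33,500 − $16,155 = $17,345.
Lost: $17,545 − $17,345 = $200.

$200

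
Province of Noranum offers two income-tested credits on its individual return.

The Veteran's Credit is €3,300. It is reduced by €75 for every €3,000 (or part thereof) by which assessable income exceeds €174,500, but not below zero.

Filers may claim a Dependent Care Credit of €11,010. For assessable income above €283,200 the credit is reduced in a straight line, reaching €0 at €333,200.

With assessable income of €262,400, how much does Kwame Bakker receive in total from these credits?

Veteran's Credit: income exceeds €174,500 by €87,900, which is 30 full-or-partial €3,000 increments; reduction = 30 × €75 = €2,250, leaving €1,050.
Dependent Care Credit: €262,400 is at or below the €283,200 threshold, so the full €11,010 applies.
Total: €1,050 + €11,010 = €12,060.

€12,060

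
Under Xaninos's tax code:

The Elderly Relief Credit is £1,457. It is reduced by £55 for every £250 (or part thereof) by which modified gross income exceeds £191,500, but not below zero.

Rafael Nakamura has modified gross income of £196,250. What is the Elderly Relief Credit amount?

£412

Elderly Relief Credit: income exceeds £191,500 by £4,750, which is 19 full-or-partial £250 increments; reduction = 19 × £55 = £1,045, leaving £412.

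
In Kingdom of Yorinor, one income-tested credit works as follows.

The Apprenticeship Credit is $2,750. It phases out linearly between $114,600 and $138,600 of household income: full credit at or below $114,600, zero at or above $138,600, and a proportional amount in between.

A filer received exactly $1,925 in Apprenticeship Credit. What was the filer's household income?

$121,800

$1,925 is 1,925/2,750 of the full $2,750, so 825/2,750 of the $24,000 range has been used: income = $114,600 + $24,000 × 825/2,750 = $121,800.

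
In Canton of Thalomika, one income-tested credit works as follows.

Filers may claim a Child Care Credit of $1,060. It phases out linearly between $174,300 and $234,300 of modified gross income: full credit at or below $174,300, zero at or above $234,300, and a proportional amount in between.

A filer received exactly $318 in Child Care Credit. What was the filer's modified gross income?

$216,300

$318 is 318/1,060 of the full $1,060, so 742/1,060 of the $60,000 range has been used: income = $174,300 + $60,000 × 742/1,060 = $216,300.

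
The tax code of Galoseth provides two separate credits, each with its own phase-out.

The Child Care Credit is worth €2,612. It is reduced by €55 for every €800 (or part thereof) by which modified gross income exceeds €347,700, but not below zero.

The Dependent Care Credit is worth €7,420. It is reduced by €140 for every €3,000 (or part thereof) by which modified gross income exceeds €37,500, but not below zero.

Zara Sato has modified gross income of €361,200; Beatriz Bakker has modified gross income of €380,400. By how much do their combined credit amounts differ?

€1,320

Zara (€361,200): Child Care Credit: income exceeds €347,700 by €13,500, which is 17 full-or-partial €800 increments; reduction = 17 × €55 = €935, leaving €1,677. Dependent Care Credit: income exceeds €37,500 by €323,700 → 108 increments × €140 = €15,120 ≥ base, so the credit is €0. total €1,677 + €0 = €1,677
Beatriz (€380,400): Child Care Credit: income exceeds €347,700 by €32,700, which is 41 full-or-partial €800 increments; reduction = 41 × €55 = €2,255, leaving €357. Dependent Care Credit: income exceeds €37,500 by €342,900 → 115 increments × €140 = €16,100 ≥ base, so the credit is €0. total €357 + €0 = €357
Difference: |€1,677 − €357| = €1,320.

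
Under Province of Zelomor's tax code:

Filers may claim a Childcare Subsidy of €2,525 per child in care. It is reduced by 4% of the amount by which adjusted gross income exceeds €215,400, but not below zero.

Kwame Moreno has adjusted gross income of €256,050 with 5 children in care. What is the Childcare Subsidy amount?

Childcare Subsidy: base = 5 × €2,525 = €12,625. 4% of the €40,650 excess over €215,400 is €1,626; credit = €12,625 − €1,626 = €10,999.

€10,999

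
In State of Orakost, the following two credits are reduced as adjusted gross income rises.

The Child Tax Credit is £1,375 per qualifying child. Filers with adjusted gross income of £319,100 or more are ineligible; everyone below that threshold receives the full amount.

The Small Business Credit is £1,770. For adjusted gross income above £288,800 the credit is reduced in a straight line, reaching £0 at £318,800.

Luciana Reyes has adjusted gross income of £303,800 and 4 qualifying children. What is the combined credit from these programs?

£6,385

Child Tax Credit: base = 4 × £1,375 = £5,500. £303,800 is below the £319,100 cutoff, so the full £5,500 applies.
Small Business Credit: £303,800 is £15,000 into a £30,000 phase-out range, leaving 15,000/30,000 of the credit: £1,770 × 15,000/30,000 = £885.
Total: £5,500 + £885 = £6,385.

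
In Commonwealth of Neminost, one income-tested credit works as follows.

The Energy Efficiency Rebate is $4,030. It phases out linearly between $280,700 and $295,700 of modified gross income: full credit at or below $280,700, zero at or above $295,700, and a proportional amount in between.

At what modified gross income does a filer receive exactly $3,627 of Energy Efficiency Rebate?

$3,627 is 3,627/4,030 of the full $4,030, so 403/4,030 of the $15,000 range has been used: income = $280,700 + $15,000 × 403/4,030 = $282,200.

$282,200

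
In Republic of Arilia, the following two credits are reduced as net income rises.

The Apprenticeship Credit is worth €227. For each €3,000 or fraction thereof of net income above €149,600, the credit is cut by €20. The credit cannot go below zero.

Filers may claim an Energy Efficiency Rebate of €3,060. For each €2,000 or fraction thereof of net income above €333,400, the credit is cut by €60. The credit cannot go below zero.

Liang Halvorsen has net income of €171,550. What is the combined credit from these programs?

Apprenticeship Credit: income exceeds €149,600 by €21,950, which is 8 full-or-partial €3,000 increments; reduction = 8 × €20 = €160, leaving €67.
Energy Efficiency Rebate: €171,550 is at or below the €333,400 threshold, so the full €3,060 applies.
Total: €67 + €3,060 = €3,127.

€3,127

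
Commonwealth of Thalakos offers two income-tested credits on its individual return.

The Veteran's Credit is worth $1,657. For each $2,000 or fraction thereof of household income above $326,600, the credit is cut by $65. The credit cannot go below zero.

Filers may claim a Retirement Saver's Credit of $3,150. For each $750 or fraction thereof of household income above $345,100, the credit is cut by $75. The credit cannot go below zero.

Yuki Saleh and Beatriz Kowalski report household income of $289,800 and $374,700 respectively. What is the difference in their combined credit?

Yuki ($289,800): Veteran's Credit: $289,800 is at or below the $326,600 threshold, so the full $1,657 applies. Retirement Saver's Credit: $289,800 is at or below the $345,100 threshold, so the full $3,150 applies. total $1,657 + $3,150 = $4,807
Beatriz ($374,700): Veteran's Credit: income exceeds $326,600 by $48,100, which is 25 full-or-partial $2,000 increments; reduction = 25 × $65 = $1,625, leaving $32. Retirement Saver's Credit: income exceeds $345,100 by $29,600, which is 40 full-or-partial $750 increments; reduction = 40 × $75 = $3,000, leaving $150. total $32 + $150 = $182
Difference: |$4,807 − $182| = $4,625.

$4,625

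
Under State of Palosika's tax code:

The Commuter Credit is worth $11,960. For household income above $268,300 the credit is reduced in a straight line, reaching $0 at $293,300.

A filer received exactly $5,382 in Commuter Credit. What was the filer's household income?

$282,050

$5,382 is 5,382/11,960 of the full $11,960, so 6,578/11,960 of the $25,000 range has been used: income = $268,300 + $25,000 × 6,578/11,960 = $282,050.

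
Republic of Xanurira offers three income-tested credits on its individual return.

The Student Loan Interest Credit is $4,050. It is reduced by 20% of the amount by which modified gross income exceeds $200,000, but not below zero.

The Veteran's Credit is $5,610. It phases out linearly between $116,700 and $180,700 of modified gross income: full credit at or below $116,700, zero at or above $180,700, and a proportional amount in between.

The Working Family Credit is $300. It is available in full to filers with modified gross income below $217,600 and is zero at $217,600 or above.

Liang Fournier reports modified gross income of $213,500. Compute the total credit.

$1,650

Student Loan Interest Credit: 20% of the $13,500 excess over $200,000 is $2,700; credit = $4,050 − $2,700 = $1,350.
Veteran's Credit: $213,500 is at or above $180,700, so the credit is $0.
Working Family Credit: $213,500 is below the $217,600 cutoff, so the full $300 applies.
Total: $1,350 + $0 + $300 = $1,650.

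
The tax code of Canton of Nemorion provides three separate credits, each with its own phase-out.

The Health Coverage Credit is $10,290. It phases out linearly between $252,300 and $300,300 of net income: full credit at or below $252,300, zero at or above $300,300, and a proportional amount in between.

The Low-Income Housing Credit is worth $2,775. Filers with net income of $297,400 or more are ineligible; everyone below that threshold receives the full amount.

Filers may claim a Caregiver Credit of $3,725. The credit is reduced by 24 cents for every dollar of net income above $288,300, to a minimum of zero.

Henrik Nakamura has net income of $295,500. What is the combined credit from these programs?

Health Coverage Credit: $295,500 is $43,200 into a $48,000 phase-out range, leaving 4,800/48,000 of the credit: $10,290 × 4,800/48,000 = $1,029.
Low-Income Housing Credit: $295,500 is below the $297,400 cutoff, so the full $2,775 applies.
Caregiver Credit: 24% of the $7,200 excess over $288,300 is $1,728; credit = $3,725 − $1,728 = $1,997.
Total: $1,029 + $2,775 + $1,997 = $5,801.

$5,801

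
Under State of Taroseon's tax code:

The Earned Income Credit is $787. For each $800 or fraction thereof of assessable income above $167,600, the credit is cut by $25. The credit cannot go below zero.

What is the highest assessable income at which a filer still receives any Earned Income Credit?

$192,400

After 31 increments the reduction is 31 × $25 = $775, leaving $12; one more increment wipes it out. Increment 31 ends at excess 31 × $800 = $24,800, so the highest qualifying income is $167,600 + $24,800 = $192,400.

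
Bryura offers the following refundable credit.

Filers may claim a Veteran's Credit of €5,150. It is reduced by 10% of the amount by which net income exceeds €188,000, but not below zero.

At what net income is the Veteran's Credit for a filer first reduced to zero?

The credit falls by 10% of each euro above €188,000, so it reaches zero when the excess is €5,150 / 10% = €51,500: income = €188,000 + €51,500 = €239,500.

€239,500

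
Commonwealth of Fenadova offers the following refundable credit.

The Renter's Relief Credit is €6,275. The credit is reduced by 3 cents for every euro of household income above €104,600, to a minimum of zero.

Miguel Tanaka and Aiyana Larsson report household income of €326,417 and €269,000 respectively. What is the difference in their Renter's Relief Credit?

Miguel (€326,417): Renter's Relief Credit: 3% of the €221,817 excess over €104,600 is €6,654.51 ≥ base, so the credit is €0.
Aiyana (€269,000): Renter's Relief Credit: 3% of the €164,400 excess over €104,600 is €4,932; credit = €6,275 − €4,932 = €1,343.
Difference: |€0 − €1,343| = €1,343.

€1,343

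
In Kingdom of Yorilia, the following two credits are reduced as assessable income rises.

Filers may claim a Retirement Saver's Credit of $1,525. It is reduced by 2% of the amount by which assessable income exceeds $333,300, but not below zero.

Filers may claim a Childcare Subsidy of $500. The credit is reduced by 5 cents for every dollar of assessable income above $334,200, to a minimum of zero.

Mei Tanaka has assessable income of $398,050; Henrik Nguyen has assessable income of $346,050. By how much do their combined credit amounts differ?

$1,040

Mei ($398,050): Retirement Saver's Credit: 2% of the $64,750 excess over $333,300 is $1,295; credit = $1,525 − $1,295 = $230. Childcare Subsidy: 5% of the $63,850 excess over $334,200 is $3,192.50 ≥ base, so the credit is $0. total $230 + $0 = $230
Henrik ($346,050): Retirement Saver's Credit: 2% of the $12,750 excess over $333,300 is $255; credit = $1,525 − $255 = $1,270. Childcare Subsidy: 5% of the $11,850 excess over $334,200 is $592.50 ≥ base, so the credit is $0. total $1,270 + $0 = $1,270
Difference: |$230 − $1,270| = $1,040.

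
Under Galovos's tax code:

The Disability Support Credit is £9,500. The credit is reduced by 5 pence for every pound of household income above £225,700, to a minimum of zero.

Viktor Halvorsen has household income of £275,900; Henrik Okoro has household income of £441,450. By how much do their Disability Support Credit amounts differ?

£6,990

Viktor (£275,900): Disability Support Credit: 5% of the £50,200 excess over £225,700 is £2,510; credit = £9,500 − £2,510 = £6,990.
Henrik (£441,450): Disability Support Credit: 5% of the £215,750 excess over £225,700 is £10,787.50 ≥ base, so the credit is £0.
Difference: |£6,990 − £0| = £6,990.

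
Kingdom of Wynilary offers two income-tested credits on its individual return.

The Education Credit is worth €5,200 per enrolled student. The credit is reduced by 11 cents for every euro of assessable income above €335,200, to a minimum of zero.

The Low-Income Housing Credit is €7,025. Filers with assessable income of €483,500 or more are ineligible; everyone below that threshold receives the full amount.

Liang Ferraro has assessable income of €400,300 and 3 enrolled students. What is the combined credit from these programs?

€15,464

Education Credit: base = 3 × €5,200 = €15,600. 11% of the €65,100 excess over €335,200 is €7,161; credit = €15,600 − €7,161 = €8,439.
Low-Income Housing Credit: €400,300 is below the €483,500 cutoff, so the full €7,025 applies.
Total: €8,439 + €7,025 = €15,464.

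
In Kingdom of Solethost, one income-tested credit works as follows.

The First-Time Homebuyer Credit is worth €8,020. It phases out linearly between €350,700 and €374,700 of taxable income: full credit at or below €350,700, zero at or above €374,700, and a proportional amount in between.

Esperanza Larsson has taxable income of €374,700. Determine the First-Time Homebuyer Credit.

€0

First-Time Homebuyer Credit: €374,700 is at or above €374,700, so the credit is €0.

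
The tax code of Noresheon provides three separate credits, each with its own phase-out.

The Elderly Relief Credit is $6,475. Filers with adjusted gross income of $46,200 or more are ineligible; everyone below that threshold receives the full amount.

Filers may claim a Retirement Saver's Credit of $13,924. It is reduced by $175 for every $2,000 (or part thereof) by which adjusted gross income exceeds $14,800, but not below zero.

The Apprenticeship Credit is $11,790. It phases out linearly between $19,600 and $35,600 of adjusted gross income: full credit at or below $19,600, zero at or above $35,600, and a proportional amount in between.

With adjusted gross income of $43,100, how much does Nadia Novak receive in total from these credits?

Elderly Relief Credit: $43,100 is below the $46,200 cutoff, so the full $6,475 applies.
Retirement Saver's Credit: income exceeds $14,800 by $28,300, which is 15 full-or-partial $2,000 increments; reduction = 15 × $175 = $2,625, leaving $11,299.
Apprenticeship Credit: $43,100 is at or above $35,600, so the credit is $0.
Total: $6,475 + $11,299 + $0 = $17,774.

$17,774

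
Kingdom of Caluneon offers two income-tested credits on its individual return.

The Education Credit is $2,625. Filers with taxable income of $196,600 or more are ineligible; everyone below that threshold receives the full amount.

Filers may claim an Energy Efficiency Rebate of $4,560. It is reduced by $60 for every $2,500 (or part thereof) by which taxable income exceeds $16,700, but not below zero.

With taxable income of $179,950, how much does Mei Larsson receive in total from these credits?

Education Credit: $179,950 is below the $196,600 cutoff, so the full $2,625 applies.
Energy Efficiency Rebate: income exceeds $16,700 by $163,250, which is 66 full-or-partial $2,500 increments; reduction = 66 × $60 = $3,960, leaving $600.
Total: $2,625 + $600 = $3,225.

$3,225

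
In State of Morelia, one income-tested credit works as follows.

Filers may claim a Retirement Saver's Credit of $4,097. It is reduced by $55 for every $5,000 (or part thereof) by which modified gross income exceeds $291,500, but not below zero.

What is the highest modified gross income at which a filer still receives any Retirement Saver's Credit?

$661,500

After 74 increments the reduction is 74 × $55 = $4,070, leaving $27; one more increment wipes it out. Increment 74 ends at excess 74 × $5,000 = $370,000, so the highest qualifying income is $291,500 + $370,000 = $661,500.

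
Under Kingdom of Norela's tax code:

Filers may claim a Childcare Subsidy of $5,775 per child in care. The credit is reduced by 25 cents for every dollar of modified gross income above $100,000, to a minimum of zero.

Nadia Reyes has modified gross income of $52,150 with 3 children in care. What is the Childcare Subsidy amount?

$17,325

Childcare Subsidy: base = 3 × $5,775 = $17,325. $52,150 is at or below the $100,000 threshold, so the full $17,325 applies.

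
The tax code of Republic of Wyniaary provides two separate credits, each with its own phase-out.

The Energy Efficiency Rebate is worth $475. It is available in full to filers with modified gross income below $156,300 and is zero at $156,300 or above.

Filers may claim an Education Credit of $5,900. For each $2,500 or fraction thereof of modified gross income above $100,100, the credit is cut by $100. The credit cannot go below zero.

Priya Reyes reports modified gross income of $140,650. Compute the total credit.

Energy Efficiency Rebate: $140,650 is below the $156,300 cutoff, so the full $475 applies.
Education Credit: income exceeds $100,100 by $40,550, which is 17 full-or-partial $2,500 increments; reduction = 17 × $100 = $1,700, leaving $4,200.
Total: $475 + $4,200 = $4,675.

$4,675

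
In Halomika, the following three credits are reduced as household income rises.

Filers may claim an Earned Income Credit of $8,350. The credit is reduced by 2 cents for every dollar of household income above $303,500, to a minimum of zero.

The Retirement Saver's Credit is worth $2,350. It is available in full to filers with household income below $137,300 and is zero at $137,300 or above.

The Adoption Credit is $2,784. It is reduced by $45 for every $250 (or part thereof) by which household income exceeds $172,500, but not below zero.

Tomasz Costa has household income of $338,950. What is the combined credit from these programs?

$7,641

Earned Income Credit: 2% of the $35,450 excess over $303,500 is $709; credit = $8,350 − $709 = $7,641.
Retirement Saver's Credit: $338,950 meets or exceeds the $137,300 cutoff, so the credit is $0.
Adoption Credit: income exceeds $172,500 by $166,450 → 666 increments × $45 = $29,970 ≥ base, so the credit is $0.
Total: $7,641 + $0 + $0 = $7,641.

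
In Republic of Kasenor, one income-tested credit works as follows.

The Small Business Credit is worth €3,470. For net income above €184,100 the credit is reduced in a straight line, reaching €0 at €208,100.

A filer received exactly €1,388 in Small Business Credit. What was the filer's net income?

€1,388 is 1,388/3,470 of the full €3,470, so 2,082/3,470 of the €24,000 range has been used: income = €184,100 + €24,000 × 2,082/3,470 = €198,500.

€198,500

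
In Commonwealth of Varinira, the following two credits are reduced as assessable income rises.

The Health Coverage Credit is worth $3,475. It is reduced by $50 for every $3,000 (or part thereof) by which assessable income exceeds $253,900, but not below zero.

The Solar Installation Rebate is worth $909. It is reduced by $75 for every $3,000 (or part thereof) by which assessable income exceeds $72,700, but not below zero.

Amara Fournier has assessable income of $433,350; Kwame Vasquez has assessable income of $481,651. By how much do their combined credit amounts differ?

$475

Amara ($433,350): Health Coverage Credit: income exceeds $253,900 by $179,450, which is 60 full-or-partial $3,000 increments; reduction = 60 × $50 = $3,000, leaving $475. Solar Installation Rebate: income exceeds $72,700 by $360,650 → 121 increments × $75 = $9,075 ≥ base, so the credit is $0. total $475 + $0 = $475
Kwame ($481,651): Health Coverage Credit: income exceeds $253,900 by $227,751 → 76 increments × $50 = $3,800 ≥ base, so the credit is $0. Solar Installation Rebate: income exceeds $72,700 by $408,951 → 137 increments × $75 = $10,275 ≥ base, so the credit is $0. total $0 + $0 = $0
Difference: |$475 − $0| = $475.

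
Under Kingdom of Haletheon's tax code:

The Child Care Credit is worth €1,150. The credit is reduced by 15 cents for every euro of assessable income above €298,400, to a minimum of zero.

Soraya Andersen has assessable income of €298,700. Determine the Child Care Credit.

Child Care Credit: 15% of the €300 excess over €298,400 is €45; credit = €1,150 − €45 = €1,105.

€1,105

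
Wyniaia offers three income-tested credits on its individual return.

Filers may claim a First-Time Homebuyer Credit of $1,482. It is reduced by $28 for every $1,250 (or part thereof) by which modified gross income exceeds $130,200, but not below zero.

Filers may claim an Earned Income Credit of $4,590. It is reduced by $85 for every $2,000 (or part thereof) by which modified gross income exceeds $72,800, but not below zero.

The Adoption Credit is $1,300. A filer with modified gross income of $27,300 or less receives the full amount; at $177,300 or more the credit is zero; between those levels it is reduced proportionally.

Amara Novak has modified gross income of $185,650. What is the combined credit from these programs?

$222

First-Time Homebuyer Credit: income exceeds $130,200 by $55,450, which is 45 full-or-partial $1,250 increments; reduction = 45 × $28 = $1,260, leaving $222.
Earned Income Credit: income exceeds $72,800 by $112,850 → 57 increments × $85 = $4,845 ≥ base, so the credit is $0.
Adoption Credit: $185,650 is at or above $177,300, so the credit is $0.
Total: $222 + $0 + $0 = $222.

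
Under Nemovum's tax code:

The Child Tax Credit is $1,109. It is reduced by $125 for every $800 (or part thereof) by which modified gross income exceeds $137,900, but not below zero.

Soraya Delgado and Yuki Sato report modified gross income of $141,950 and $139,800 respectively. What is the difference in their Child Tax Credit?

$375

Soraya ($141,950): Child Tax Credit: income exceeds $137,900 by $4,050, which is 6 full-or-partial $800 increments; reduction = 6 × $125 = $750, leaving $359.
Yuki ($139,800): Child Tax Credit: income exceeds $137,900 by $1,900, which is 3 full-or-partial $800 increments; reduction = 3 × $125 = $375, leaving $734.
Difference: |$359 − $734| = $375.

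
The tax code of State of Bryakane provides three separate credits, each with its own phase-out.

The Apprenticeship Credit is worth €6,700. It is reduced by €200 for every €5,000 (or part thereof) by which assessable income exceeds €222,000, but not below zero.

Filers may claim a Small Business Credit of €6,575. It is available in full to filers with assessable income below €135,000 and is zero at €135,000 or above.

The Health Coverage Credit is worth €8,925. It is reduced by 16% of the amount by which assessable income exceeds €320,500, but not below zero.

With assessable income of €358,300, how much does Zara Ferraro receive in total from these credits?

Apprenticeship Credit: income exceeds €222,000 by €136,300, which is 28 full-or-partial €5,000 increments; reduction = 28 × €200 = €5,600, leaving €1,100.
Small Business Credit: €358,300 meets or exceeds the €135,000 cutoff, so the credit is €0.
Health Coverage Credit: 16% of the €37,800 excess over €320,500 is €6,048; credit = €8,925 − €6,048 = €2,877.
Total: €1,100 + €0 + €2,877 = €3,977.

€3,977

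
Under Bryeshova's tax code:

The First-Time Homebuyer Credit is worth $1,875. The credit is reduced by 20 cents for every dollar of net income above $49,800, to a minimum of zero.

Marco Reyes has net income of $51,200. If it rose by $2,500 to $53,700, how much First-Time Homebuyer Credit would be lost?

At $51,200 — 20% of the $1,400 excess over $49,800 is $280; credit = $1,875 − $280 = $1,595.
At $53,700 — 20% of the $3,900 excess over $49,800 is $780; credit = $1,875 − $780 = $1,095.
Lost: $1,595 − $1,095 = $500.

$500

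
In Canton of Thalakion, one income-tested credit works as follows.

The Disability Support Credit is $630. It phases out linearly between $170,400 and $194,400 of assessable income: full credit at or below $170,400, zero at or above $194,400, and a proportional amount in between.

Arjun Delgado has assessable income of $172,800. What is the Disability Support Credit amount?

$567

Disability Support Credit: $172,800 is $2,400 into a $24,000 phase-out range, leaving 21,600/24,000 of the credit: $630 × 21,600/24,000 = $567.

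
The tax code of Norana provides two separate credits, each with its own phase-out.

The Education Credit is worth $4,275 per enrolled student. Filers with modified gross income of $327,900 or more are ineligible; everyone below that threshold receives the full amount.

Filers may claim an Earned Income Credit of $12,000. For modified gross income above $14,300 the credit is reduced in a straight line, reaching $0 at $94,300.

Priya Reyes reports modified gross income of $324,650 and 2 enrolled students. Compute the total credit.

Education Credit: base = 2 × $4,275 = $8,550. $324,650 is below the $327,900 cutoff, so the full $8,550 applies.
Earned Income Credit: $324,650 is at or above $94,300, so the credit is $0.
Total: $8,550 + $0 = $8,550.

$8,550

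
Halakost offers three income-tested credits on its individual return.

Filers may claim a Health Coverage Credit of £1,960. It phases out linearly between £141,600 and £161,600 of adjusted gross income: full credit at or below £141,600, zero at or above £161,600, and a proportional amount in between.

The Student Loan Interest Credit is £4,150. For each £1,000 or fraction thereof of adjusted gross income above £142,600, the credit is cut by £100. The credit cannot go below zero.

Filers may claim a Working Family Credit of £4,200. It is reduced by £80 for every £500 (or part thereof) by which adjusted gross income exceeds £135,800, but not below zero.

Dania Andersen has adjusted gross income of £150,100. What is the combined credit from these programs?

£6,357

Health Coverage Credit: £150,100 is £8,500 into a £20,000 phase-out range, leaving 11,500/20,000 of the credit: £1,960 × 11,500/20,000 = £1,127.
Student Loan Interest Credit: income exceeds £142,600 by £7,500, which is 8 full-or-partial £1,000 increments; reduction = 8 × £100 = £800, leaving £3,350.
Working Family Credit: income exceeds £135,800 by £14,300, which is 29 full-or-partial £500 increments; reduction = 29 × £80 = £2,320, leaving £1,880.
Total: £1,127 + £3,350 + £1,880 = £6,357.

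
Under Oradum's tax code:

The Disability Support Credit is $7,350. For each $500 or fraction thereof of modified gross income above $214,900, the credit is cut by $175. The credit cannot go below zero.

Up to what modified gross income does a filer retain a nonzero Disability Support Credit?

After 41 increments the reduction is 41 × $175 = $7,175, leaving $175; one more increment wipes it out. Increment 41 ends at excess 41 × $500 = $20,500, so the highest qualifying income is $214,900 + $20,500 = $235,400.

$235,400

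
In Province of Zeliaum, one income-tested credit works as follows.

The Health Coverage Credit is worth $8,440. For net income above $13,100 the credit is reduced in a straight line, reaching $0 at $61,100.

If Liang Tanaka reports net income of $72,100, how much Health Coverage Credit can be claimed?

$0

Health Coverage Credit: $72,100 is at or above $61,100, so the credit is $0.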